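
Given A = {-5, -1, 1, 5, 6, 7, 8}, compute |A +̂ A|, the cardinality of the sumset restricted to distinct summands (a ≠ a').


Restricted sumset: A +̂ A = {a + a' : a ∈ A, a' ∈ A, a ≠ a'}.
Equivalently, take A + A and drop any sum 2a that is achievable ONLY as a + a for a ∈ A (i.e. sums representable only with equal summands).
Enumerate pairs (a, a') with a < a' (symmetric, so each unordered pair gives one sum; this covers all a ≠ a'):
  -5 + -1 = -6
  -5 + 1 = -4
  -5 + 5 = 0
  -5 + 6 = 1
  -5 + 7 = 2
  -5 + 8 = 3
  -1 + 1 = 0
  -1 + 5 = 4
  -1 + 6 = 5
  -1 + 7 = 6
  -1 + 8 = 7
  1 + 5 = 6
  1 + 6 = 7
  1 + 7 = 8
  1 + 8 = 9
  5 + 6 = 11
  5 + 7 = 12
  5 + 8 = 13
  6 + 7 = 13
  6 + 8 = 14
  7 + 8 = 15
Collected distinct sums: {-6, -4, 0, 1, 2, 3, 4, 5, 6, 7, 8, 9, 11, 12, 13, 14, 15}
|A +̂ A| = 17
(Reference bound: |A +̂ A| ≥ 2|A| - 3 for |A| ≥ 2, with |A| = 7 giving ≥ 11.)

|A +̂ A| = 17


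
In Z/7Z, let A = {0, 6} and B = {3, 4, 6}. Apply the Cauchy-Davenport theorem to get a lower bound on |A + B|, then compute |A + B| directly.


Cauchy-Davenport: |A + B| ≥ min(p, |A| + |B| - 1) for A, B nonempty in Z/pZ.
|A| = 2, |B| = 3, p = 7.
CD lower bound = min(7, 2 + 3 - 1) = min(7, 4) = 4.
Compute A + B mod 7 directly:
a = 0: 0+3=3, 0+4=4, 0+6=6
a = 6: 6+3=2, 6+4=3, 6+6=5
A + B = {2, 3, 4, 5, 6}, so |A + B| = 5.
Verify: 5 ≥ 4? Yes ✓.

CD lower bound = 4, actual |A + B| = 5.


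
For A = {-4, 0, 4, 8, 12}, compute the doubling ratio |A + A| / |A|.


|A| = 5.
Compute A + A by enumerating all 25 pairs.
A + A = {-8, -4, 0, 4, 8, 12, 16, 20, 24}, so |A + A| = 9.
K = |A + A| / |A| = 9/5 (already in lowest terms) ≈ 1.8000.
Reference: AP of size 5 gives K = 9/5 ≈ 1.8000; a fully generic set of size 5 gives K ≈ 3.0000.

|A| = 5, |A + A| = 9, K = 9/5.


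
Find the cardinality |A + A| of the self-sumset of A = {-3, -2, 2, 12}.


A + A = {a + a' : a, a' ∈ A}; |A| = 4.
General bounds: 2|A| - 1 ≤ |A + A| ≤ |A|(|A|+1)/2, i.e. 7 ≤ |A + A| ≤ 10.
Lower bound 2|A|-1 is attained iff A is an arithmetic progression.
Enumerate sums a + a' for a ≤ a' (symmetric, so this suffices):
a = -3: -3+-3=-6, -3+-2=-5, -3+2=-1, -3+12=9
a = -2: -2+-2=-4, -2+2=0, -2+12=10
a = 2: 2+2=4, 2+12=14
a = 12: 12+12=24
Distinct sums: {-6, -5, -4, -1, 0, 4, 9, 10, 14, 24}
|A + A| = 10

|A + A| = 10


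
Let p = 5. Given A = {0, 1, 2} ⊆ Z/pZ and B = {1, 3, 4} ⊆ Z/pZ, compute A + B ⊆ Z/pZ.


Work in Z/5Z: reduce every sum a + b modulo 5.
Enumerate all 9 pairs:
a = 0: 0+1=1, 0+3=3, 0+4=4
a = 1: 1+1=2, 1+3=4, 1+4=0
a = 2: 2+1=3, 2+3=0, 2+4=1
Distinct residues collected: {0, 1, 2, 3, 4}
|A + B| = 5 (out of 5 total residues).

A + B = {0, 1, 2, 3, 4}


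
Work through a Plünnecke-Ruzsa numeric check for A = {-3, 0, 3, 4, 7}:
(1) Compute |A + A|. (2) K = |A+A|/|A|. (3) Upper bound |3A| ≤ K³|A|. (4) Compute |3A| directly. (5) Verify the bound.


|A| = 5.
Step 1: Compute A + A by enumerating all 25 pairs.
A + A = {-6, -3, 0, 1, 3, 4, 6, 7, 8, 10, 11, 14}, so |A + A| = 12.
Step 2: Doubling constant K = |A + A|/|A| = 12/5 = 12/5 ≈ 2.4000.
Step 3: Plünnecke-Ruzsa gives |3A| ≤ K³·|A| = (2.4000)³ · 5 ≈ 69.1200.
Step 4: Compute 3A = A + A + A directly by enumerating all triples (a,b,c) ∈ A³; |3A| = 22.
Step 5: Check 22 ≤ 69.1200? Yes ✓.

K = 12/5, Plünnecke-Ruzsa bound K³|A| ≈ 69.1200, |3A| = 22, inequality holds.


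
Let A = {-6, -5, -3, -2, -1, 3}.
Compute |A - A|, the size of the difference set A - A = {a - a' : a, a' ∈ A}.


A - A = {a - a' : a, a' ∈ A}; |A| = 6.
Bounds: 2|A|-1 ≤ |A - A| ≤ |A|² - |A| + 1, i.e. 11 ≤ |A - A| ≤ 31.
Note: 0 ∈ A - A always (from a - a). The set is symmetric: if d ∈ A - A then -d ∈ A - A.
Enumerate nonzero differences d = a - a' with a > a' (then include -d):
Positive differences: {1, 2, 3, 4, 5, 6, 8, 9}
Full difference set: {0} ∪ (positive diffs) ∪ (negative diffs).
|A - A| = 1 + 2·8 = 17 (matches direct enumeration: 17).

|A - A| = 17


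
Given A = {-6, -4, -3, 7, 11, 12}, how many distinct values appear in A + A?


A + A = {a + a' : a, a' ∈ A}; |A| = 6.
General bounds: 2|A| - 1 ≤ |A + A| ≤ |A|(|A|+1)/2, i.e. 11 ≤ |A + A| ≤ 21.
Lower bound 2|A|-1 is attained iff A is an arithmetic progression.
Enumerate sums a + a' for a ≤ a' (symmetric, so this suffices):
a = -6: -6+-6=-12, -6+-4=-10, -6+-3=-9, -6+7=1, -6+11=5, -6+12=6
a = -4: -4+-4=-8, -4+-3=-7, -4+7=3, -4+11=7, -4+12=8
a = -3: -3+-3=-6, -3+7=4, -3+11=8, -3+12=9
a = 7: 7+7=14, 7+11=18, 7+12=19
a = 11: 11+11=22, 11+12=23
a = 12: 12+12=24
Distinct sums: {-12, -10, -9, -8, -7, -6, 1, 3, 4, 5, 6, 7, 8, 9, 14, 18, 19, 22, 23, 24}
|A + A| = 20

|A + A| = 20


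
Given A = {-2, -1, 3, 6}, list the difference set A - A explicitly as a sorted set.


A - A = {a - a' : a, a' ∈ A}.
Compute a - a' for each ordered pair (a, a'):
a = -2: -2--2=0, -2--1=-1, -2-3=-5, -2-6=-8
a = -1: -1--2=1, -1--1=0, -1-3=-4, -1-6=-7
a = 3: 3--2=5, 3--1=4, 3-3=0, 3-6=-3
a = 6: 6--2=8, 6--1=7, 6-3=3, 6-6=0
Collecting distinct values (and noting 0 appears from a-a):
A - A = {-8, -7, -5, -4, -3, -1, 0, 1, 3, 4, 5, 7, 8}
|A - A| = 13

A - A = {-8, -7, -5, -4, -3, -1, 0, 1, 3, 4, 5, 7, 8}


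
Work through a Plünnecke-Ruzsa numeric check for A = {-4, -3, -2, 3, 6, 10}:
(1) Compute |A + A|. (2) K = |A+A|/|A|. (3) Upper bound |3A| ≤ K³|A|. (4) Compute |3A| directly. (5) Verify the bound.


|A| = 6.
Step 1: Compute A + A by enumerating all 36 pairs.
A + A = {-8, -7, -6, -5, -4, -1, 0, 1, 2, 3, 4, 6, 7, 8, 9, 12, 13, 16, 20}, so |A + A| = 19.
Step 2: Doubling constant K = |A + A|/|A| = 19/6 = 19/6 ≈ 3.1667.
Step 3: Plünnecke-Ruzsa gives |3A| ≤ K³·|A| = (3.1667)³ · 6 ≈ 190.5278.
Step 4: Compute 3A = A + A + A directly by enumerating all triples (a,b,c) ∈ A³; |3A| = 36.
Step 5: Check 36 ≤ 190.5278? Yes ✓.

K = 19/6, Plünnecke-Ruzsa bound K³|A| ≈ 190.5278, |3A| = 36, inequality holds.


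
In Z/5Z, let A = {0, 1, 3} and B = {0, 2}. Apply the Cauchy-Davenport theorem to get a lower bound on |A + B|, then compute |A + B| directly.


Cauchy-Davenport: |A + B| ≥ min(p, |A| + |B| - 1) for A, B nonempty in Z/pZ.
|A| = 3, |B| = 2, p = 5.
CD lower bound = min(5, 3 + 2 - 1) = min(5, 4) = 4.
Compute A + B mod 5 directly:
a = 0: 0+0=0, 0+2=2
a = 1: 1+0=1, 1+2=3
a = 3: 3+0=3, 3+2=0
A + B = {0, 1, 2, 3}, so |A + B| = 4.
Verify: 4 ≥ 4? Yes ✓.

CD lower bound = 4, actual |A + B| = 4.


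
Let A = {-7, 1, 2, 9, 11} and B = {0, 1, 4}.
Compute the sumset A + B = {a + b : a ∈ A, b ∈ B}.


A + B = {a + b : a ∈ A, b ∈ B}.
Enumerate all |A|·|B| = 5·3 = 15 pairs (a, b) and collect distinct sums.
a = -7: -7+0=-7, -7+1=-6, -7+4=-3
a = 1: 1+0=1, 1+1=2, 1+4=5
a = 2: 2+0=2, 2+1=3, 2+4=6
a = 9: 9+0=9, 9+1=10, 9+4=13
a = 11: 11+0=11, 11+1=12, 11+4=15
Collecting distinct sums: A + B = {-7, -6, -3, 1, 2, 3, 5, 6, 9, 10, 11, 12, 13, 15}
|A + B| = 14

A + B = {-7, -6, -3, 1, 2, 3, 5, 6, 9, 10, 11, 12, 13, 15}


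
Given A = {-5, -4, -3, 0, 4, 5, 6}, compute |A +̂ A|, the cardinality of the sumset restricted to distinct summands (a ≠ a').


Restricted sumset: A +̂ A = {a + a' : a ∈ A, a' ∈ A, a ≠ a'}.
Equivalently, take A + A and drop any sum 2a that is achievable ONLY as a + a for a ∈ A (i.e. sums representable only with equal summands).
Enumerate pairs (a, a') with a < a' (symmetric, so each unordered pair gives one sum; this covers all a ≠ a'):
  -5 + -4 = -9
  -5 + -3 = -8
  -5 + 0 = -5
  -5 + 4 = -1
  -5 + 5 = 0
  -5 + 6 = 1
  -4 + -3 = -7
  -4 + 0 = -4
  -4 + 4 = 0
  -4 + 5 = 1
  -4 + 6 = 2
  -3 + 0 = -3
  -3 + 4 = 1
  -3 + 5 = 2
  -3 + 6 = 3
  0 + 4 = 4
  0 + 5 = 5
  0 + 6 = 6
  4 + 5 = 9
  4 + 6 = 10
  5 + 6 = 11
Collected distinct sums: {-9, -8, -7, -5, -4, -3, -1, 0, 1, 2, 3, 4, 5, 6, 9, 10, 11}
|A +̂ A| = 17
(Reference bound: |A +̂ A| ≥ 2|A| - 3 for |A| ≥ 2, with |A| = 7 giving ≥ 11.)

|A +̂ A| = 17


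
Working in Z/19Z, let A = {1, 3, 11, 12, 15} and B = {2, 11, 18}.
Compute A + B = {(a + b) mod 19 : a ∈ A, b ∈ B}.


Work in Z/19Z: reduce every sum a + b modulo 19.
Enumerate all 15 pairs:
a = 1: 1+2=3, 1+11=12, 1+18=0
a = 3: 3+2=5, 3+11=14, 3+18=2
a = 11: 11+2=13, 11+11=3, 11+18=10
a = 12: 12+2=14, 12+11=4, 12+18=11
a = 15: 15+2=17, 15+11=7, 15+18=14
Distinct residues collected: {0, 2, 3, 4, 5, 7, 10, 11, 12, 13, 14, 17}
|A + B| = 12 (out of 19 total residues).

A + B = {0, 2, 3, 4, 5, 7, 10, 11, 12, 13, 14, 17}


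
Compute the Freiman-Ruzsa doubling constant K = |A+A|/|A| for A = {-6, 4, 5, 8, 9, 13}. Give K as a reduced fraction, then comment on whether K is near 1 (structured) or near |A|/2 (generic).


|A| = 6.
Compute A + A by enumerating all 36 pairs.
A + A = {-12, -2, -1, 2, 3, 7, 8, 9, 10, 12, 13, 14, 16, 17, 18, 21, 22, 26}, so |A + A| = 18.
K = |A + A| / |A| = 18/6 = 3/1 ≈ 3.0000.
Reference: AP of size 6 gives K = 11/6 ≈ 1.8333; a fully generic set of size 6 gives K ≈ 3.5000.

|A| = 6, |A + A| = 18, K = 18/6 = 3/1.


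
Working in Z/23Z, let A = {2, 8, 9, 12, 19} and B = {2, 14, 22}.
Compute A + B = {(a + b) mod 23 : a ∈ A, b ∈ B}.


Work in Z/23Z: reduce every sum a + b modulo 23.
Enumerate all 15 pairs:
a = 2: 2+2=4, 2+14=16, 2+22=1
a = 8: 8+2=10, 8+14=22, 8+22=7
a = 9: 9+2=11, 9+14=0, 9+22=8
a = 12: 12+2=14, 12+14=3, 12+22=11
a = 19: 19+2=21, 19+14=10, 19+22=18
Distinct residues collected: {0, 1, 3, 4, 7, 8, 10, 11, 14, 16, 18, 21, 22}
|A + B| = 13 (out of 23 total residues).

A + B = {0, 1, 3, 4, 7, 8, 10, 11, 14, 16, 18, 21, 22}


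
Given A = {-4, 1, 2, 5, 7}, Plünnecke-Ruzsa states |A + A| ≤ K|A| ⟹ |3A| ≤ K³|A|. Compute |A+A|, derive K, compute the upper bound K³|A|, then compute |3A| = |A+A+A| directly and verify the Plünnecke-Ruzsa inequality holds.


|A| = 5.
Step 1: Compute A + A by enumerating all 25 pairs.
A + A = {-8, -3, -2, 1, 2, 3, 4, 6, 7, 8, 9, 10, 12, 14}, so |A + A| = 14.
Step 2: Doubling constant K = |A + A|/|A| = 14/5 = 14/5 ≈ 2.8000.
Step 3: Plünnecke-Ruzsa gives |3A| ≤ K³·|A| = (2.8000)³ · 5 ≈ 109.7600.
Step 4: Compute 3A = A + A + A directly by enumerating all triples (a,b,c) ∈ A³; |3A| = 25.
Step 5: Check 25 ≤ 109.7600? Yes ✓.

K = 14/5, Plünnecke-Ruzsa bound K³|A| ≈ 109.7600, |3A| = 25, inequality holds.


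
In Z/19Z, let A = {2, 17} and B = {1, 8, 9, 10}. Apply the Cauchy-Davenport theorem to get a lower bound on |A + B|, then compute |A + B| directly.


Cauchy-Davenport: |A + B| ≥ min(p, |A| + |B| - 1) for A, B nonempty in Z/pZ.
|A| = 2, |B| = 4, p = 19.
CD lower bound = min(19, 2 + 4 - 1) = min(19, 5) = 5.
Compute A + B mod 19 directly:
a = 2: 2+1=3, 2+8=10, 2+9=11, 2+10=12
a = 17: 17+1=18, 17+8=6, 17+9=7, 17+10=8
A + B = {3, 6, 7, 8, 10, 11, 12, 18}, so |A + B| = 8.
Verify: 8 ≥ 5? Yes ✓.

CD lower bound = 5, actual |A + B| = 8.


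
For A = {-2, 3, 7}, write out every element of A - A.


A - A = {a - a' : a, a' ∈ A}.
Compute a - a' for each ordered pair (a, a'):
a = -2: -2--2=0, -2-3=-5, -2-7=-9
a = 3: 3--2=5, 3-3=0, 3-7=-4
a = 7: 7--2=9, 7-3=4, 7-7=0
Collecting distinct values (and noting 0 appears from a-a):
A - A = {-9, -5, -4, 0, 4, 5, 9}
|A - A| = 7

A - A = {-9, -5, -4, 0, 4, 5, 9}


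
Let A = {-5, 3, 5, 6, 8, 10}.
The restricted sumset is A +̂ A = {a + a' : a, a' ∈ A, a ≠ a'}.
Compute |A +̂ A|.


Restricted sumset: A +̂ A = {a + a' : a ∈ A, a' ∈ A, a ≠ a'}.
Equivalently, take A + A and drop any sum 2a that is achievable ONLY as a + a for a ∈ A (i.e. sums representable only with equal summands).
Enumerate pairs (a, a') with a < a' (symmetric, so each unordered pair gives one sum; this covers all a ≠ a'):
  -5 + 3 = -2
  -5 + 5 = 0
  -5 + 6 = 1
  -5 + 8 = 3
  -5 + 10 = 5
  3 + 5 = 8
  3 + 6 = 9
  3 + 8 = 11
  3 + 10 = 13
  5 + 6 = 11
  5 + 8 = 13
  5 + 10 = 15
  6 + 8 = 14
  6 + 10 = 16
  8 + 10 = 18
Collected distinct sums: {-2, 0, 1, 3, 5, 8, 9, 11, 13, 14, 15, 16, 18}
|A +̂ A| = 13
(Reference bound: |A +̂ A| ≥ 2|A| - 3 for |A| ≥ 2, with |A| = 6 giving ≥ 9.)

|A +̂ A| = 13


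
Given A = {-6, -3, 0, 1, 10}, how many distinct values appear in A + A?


A + A = {a + a' : a, a' ∈ A}; |A| = 5.
General bounds: 2|A| - 1 ≤ |A + A| ≤ |A|(|A|+1)/2, i.e. 9 ≤ |A + A| ≤ 15.
Lower bound 2|A|-1 is attained iff A is an arithmetic progression.
Enumerate sums a + a' for a ≤ a' (symmetric, so this suffices):
a = -6: -6+-6=-12, -6+-3=-9, -6+0=-6, -6+1=-5, -6+10=4
a = -3: -3+-3=-6, -3+0=-3, -3+1=-2, -3+10=7
a = 0: 0+0=0, 0+1=1, 0+10=10
a = 1: 1+1=2, 1+10=11
a = 10: 10+10=20
Distinct sums: {-12, -9, -6, -5, -3, -2, 0, 1, 2, 4, 7, 10, 11, 20}
|A + A| = 14

|A + A| = 14


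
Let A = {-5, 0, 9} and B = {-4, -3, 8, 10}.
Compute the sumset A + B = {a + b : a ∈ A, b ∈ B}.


A + B = {a + b : a ∈ A, b ∈ B}.
Enumerate all |A|·|B| = 3·4 = 12 pairs (a, b) and collect distinct sums.
a = -5: -5+-4=-9, -5+-3=-8, -5+8=3, -5+10=5
a = 0: 0+-4=-4, 0+-3=-3, 0+8=8, 0+10=10
a = 9: 9+-4=5, 9+-3=6, 9+8=17, 9+10=19
Collecting distinct sums: A + B = {-9, -8, -4, -3, 3, 5, 6, 8, 10, 17, 19}
|A + B| = 11

A + B = {-9, -8, -4, -3, 3, 5, 6, 8, 10, 17, 19}


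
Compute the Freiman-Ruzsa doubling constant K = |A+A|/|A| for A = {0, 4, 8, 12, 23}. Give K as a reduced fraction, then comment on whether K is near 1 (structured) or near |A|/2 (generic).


|A| = 5.
Compute A + A by enumerating all 25 pairs.
A + A = {0, 4, 8, 12, 16, 20, 23, 24, 27, 31, 35, 46}, so |A + A| = 12.
K = |A + A| / |A| = 12/5 (already in lowest terms) ≈ 2.4000.
Reference: AP of size 5 gives K = 9/5 ≈ 1.8000; a fully generic set of size 5 gives K ≈ 3.0000.

|A| = 5, |A + A| = 12, K = 12/5.


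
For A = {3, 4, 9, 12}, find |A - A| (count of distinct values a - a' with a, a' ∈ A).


A - A = {a - a' : a, a' ∈ A}; |A| = 4.
Bounds: 2|A|-1 ≤ |A - A| ≤ |A|² - |A| + 1, i.e. 7 ≤ |A - A| ≤ 13.
Note: 0 ∈ A - A always (from a - a). The set is symmetric: if d ∈ A - A then -d ∈ A - A.
Enumerate nonzero differences d = a - a' with a > a' (then include -d):
Positive differences: {1, 3, 5, 6, 8, 9}
Full difference set: {0} ∪ (positive diffs) ∪ (negative diffs).
|A - A| = 1 + 2·6 = 13 (matches direct enumeration: 13).

|A - A| = 13


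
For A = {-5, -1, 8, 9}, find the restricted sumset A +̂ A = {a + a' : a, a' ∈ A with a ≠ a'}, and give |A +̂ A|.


Restricted sumset: A +̂ A = {a + a' : a ∈ A, a' ∈ A, a ≠ a'}.
Equivalently, take A + A and drop any sum 2a that is achievable ONLY as a + a for a ∈ A (i.e. sums representable only with equal summands).
Enumerate pairs (a, a') with a < a' (symmetric, so each unordered pair gives one sum; this covers all a ≠ a'):
  -5 + -1 = -6
  -5 + 8 = 3
  -5 + 9 = 4
  -1 + 8 = 7
  -1 + 9 = 8
  8 + 9 = 17
Collected distinct sums: {-6, 3, 4, 7, 8, 17}
|A +̂ A| = 6
(Reference bound: |A +̂ A| ≥ 2|A| - 3 for |A| ≥ 2, with |A| = 4 giving ≥ 5.)

|A +̂ A| = 6


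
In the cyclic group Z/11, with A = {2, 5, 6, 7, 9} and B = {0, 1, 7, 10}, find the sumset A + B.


Work in Z/11Z: reduce every sum a + b modulo 11.
Enumerate all 20 pairs:
a = 2: 2+0=2, 2+1=3, 2+7=9, 2+10=1
a = 5: 5+0=5, 5+1=6, 5+7=1, 5+10=4
a = 6: 6+0=6, 6+1=7, 6+7=2, 6+10=5
a = 7: 7+0=7, 7+1=8, 7+7=3, 7+10=6
a = 9: 9+0=9, 9+1=10, 9+7=5, 9+10=8
Distinct residues collected: {1, 2, 3, 4, 5, 6, 7, 8, 9, 10}
|A + B| = 10 (out of 11 total residues).

A + B = {1, 2, 3, 4, 5, 6, 7, 8, 9, 10}


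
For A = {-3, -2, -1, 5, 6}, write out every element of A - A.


A - A = {a - a' : a, a' ∈ A}.
Compute a - a' for each ordered pair (a, a'):
a = -3: -3--3=0, -3--2=-1, -3--1=-2, -3-5=-8, -3-6=-9
a = -2: -2--3=1, -2--2=0, -2--1=-1, -2-5=-7, -2-6=-8
a = -1: -1--3=2, -1--2=1, -1--1=0, -1-5=-6, -1-6=-7
a = 5: 5--3=8, 5--2=7, 5--1=6, 5-5=0, 5-6=-1
a = 6: 6--3=9, 6--2=8, 6--1=7, 6-5=1, 6-6=0
Collecting distinct values (and noting 0 appears from a-a):
A - A = {-9, -8, -7, -6, -2, -1, 0, 1, 2, 6, 7, 8, 9}
|A - A| = 13

A - A = {-9, -8, -7, -6, -2, -1, 0, 1, 2, 6, 7, 8, 9}


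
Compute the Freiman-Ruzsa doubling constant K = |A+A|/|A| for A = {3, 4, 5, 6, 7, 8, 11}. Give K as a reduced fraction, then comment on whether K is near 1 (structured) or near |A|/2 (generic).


|A| = 7.
Compute A + A by enumerating all 49 pairs.
A + A = {6, 7, 8, 9, 10, 11, 12, 13, 14, 15, 16, 17, 18, 19, 22}, so |A + A| = 15.
K = |A + A| / |A| = 15/7 (already in lowest terms) ≈ 2.1429.
Reference: AP of size 7 gives K = 13/7 ≈ 1.8571; a fully generic set of size 7 gives K ≈ 4.0000.

|A| = 7, |A + A| = 15, K = 15/7.


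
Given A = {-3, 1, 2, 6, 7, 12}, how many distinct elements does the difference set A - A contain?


A - A = {a - a' : a, a' ∈ A}; |A| = 6.
Bounds: 2|A|-1 ≤ |A - A| ≤ |A|² - |A| + 1, i.e. 11 ≤ |A - A| ≤ 31.
Note: 0 ∈ A - A always (from a - a). The set is symmetric: if d ∈ A - A then -d ∈ A - A.
Enumerate nonzero differences d = a - a' with a > a' (then include -d):
Positive differences: {1, 4, 5, 6, 9, 10, 11, 15}
Full difference set: {0} ∪ (positive diffs) ∪ (negative diffs).
|A - A| = 1 + 2·8 = 17 (matches direct enumeration: 17).

|A - A| = 17


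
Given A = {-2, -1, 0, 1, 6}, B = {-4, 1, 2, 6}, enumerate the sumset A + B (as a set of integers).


A + B = {a + b : a ∈ A, b ∈ B}.
Enumerate all |A|·|B| = 5·4 = 20 pairs (a, b) and collect distinct sums.
a = -2: -2+-4=-6, -2+1=-1, -2+2=0, -2+6=4
a = -1: -1+-4=-5, -1+1=0, -1+2=1, -1+6=5
a = 0: 0+-4=-4, 0+1=1, 0+2=2, 0+6=6
a = 1: 1+-4=-3, 1+1=2, 1+2=3, 1+6=7
a = 6: 6+-4=2, 6+1=7, 6+2=8, 6+6=12
Collecting distinct sums: A + B = {-6, -5, -4, -3, -1, 0, 1, 2, 3, 4, 5, 6, 7, 8, 12}
|A + B| = 15

A + B = {-6, -5, -4, -3, -1, 0, 1, 2, 3, 4, 5, 6, 7, 8, 12}


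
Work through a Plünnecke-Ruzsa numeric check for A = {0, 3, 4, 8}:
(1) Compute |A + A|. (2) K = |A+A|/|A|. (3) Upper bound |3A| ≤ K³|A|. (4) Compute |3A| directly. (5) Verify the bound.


|A| = 4.
Step 1: Compute A + A by enumerating all 16 pairs.
A + A = {0, 3, 4, 6, 7, 8, 11, 12, 16}, so |A + A| = 9.
Step 2: Doubling constant K = |A + A|/|A| = 9/4 = 9/4 ≈ 2.2500.
Step 3: Plünnecke-Ruzsa gives |3A| ≤ K³·|A| = (2.2500)³ · 4 ≈ 45.5625.
Step 4: Compute 3A = A + A + A directly by enumerating all triples (a,b,c) ∈ A³; |3A| = 16.
Step 5: Check 16 ≤ 45.5625? Yes ✓.

K = 9/4, Plünnecke-Ruzsa bound K³|A| ≈ 45.5625, |3A| = 16, inequality holds.


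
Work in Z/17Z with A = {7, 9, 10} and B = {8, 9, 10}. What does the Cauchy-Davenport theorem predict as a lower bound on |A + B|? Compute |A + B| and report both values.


Cauchy-Davenport: |A + B| ≥ min(p, |A| + |B| - 1) for A, B nonempty in Z/pZ.
|A| = 3, |B| = 3, p = 17.
CD lower bound = min(17, 3 + 3 - 1) = min(17, 5) = 5.
Compute A + B mod 17 directly:
a = 7: 7+8=15, 7+9=16, 7+10=0
a = 9: 9+8=0, 9+9=1, 9+10=2
a = 10: 10+8=1, 10+9=2, 10+10=3
A + B = {0, 1, 2, 3, 15, 16}, so |A + B| = 6.
Verify: 6 ≥ 5? Yes ✓.

CD lower bound = 5, actual |A + B| = 6.


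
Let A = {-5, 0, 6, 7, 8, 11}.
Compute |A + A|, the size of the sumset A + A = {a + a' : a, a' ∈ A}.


A + A = {a + a' : a, a' ∈ A}; |A| = 6.
General bounds: 2|A| - 1 ≤ |A + A| ≤ |A|(|A|+1)/2, i.e. 11 ≤ |A + A| ≤ 21.
Lower bound 2|A|-1 is attained iff A is an arithmetic progression.
Enumerate sums a + a' for a ≤ a' (symmetric, so this suffices):
a = -5: -5+-5=-10, -5+0=-5, -5+6=1, -5+7=2, -5+8=3, -5+11=6
a = 0: 0+0=0, 0+6=6, 0+7=7, 0+8=8, 0+11=11
a = 6: 6+6=12, 6+7=13, 6+8=14, 6+11=17
a = 7: 7+7=14, 7+8=15, 7+11=18
a = 8: 8+8=16, 8+11=19
a = 11: 11+11=22
Distinct sums: {-10, -5, 0, 1, 2, 3, 6, 7, 8, 11, 12, 13, 14, 15, 16, 17, 18, 19, 22}
|A + A| = 19

|A + A| = 19


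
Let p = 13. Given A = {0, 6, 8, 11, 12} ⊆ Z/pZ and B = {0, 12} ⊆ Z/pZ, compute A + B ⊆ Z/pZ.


Work in Z/13Z: reduce every sum a + b modulo 13.
Enumerate all 10 pairs:
a = 0: 0+0=0, 0+12=12
a = 6: 6+0=6, 6+12=5
a = 8: 8+0=8, 8+12=7
a = 11: 11+0=11, 11+12=10
a = 12: 12+0=12, 12+12=11
Distinct residues collected: {0, 5, 6, 7, 8, 10, 11, 12}
|A + B| = 8 (out of 13 total residues).

A + B = {0, 5, 6, 7, 8, 10, 11, 12}


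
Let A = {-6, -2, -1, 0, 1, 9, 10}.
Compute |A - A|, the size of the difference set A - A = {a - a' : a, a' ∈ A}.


A - A = {a - a' : a, a' ∈ A}; |A| = 7.
Bounds: 2|A|-1 ≤ |A - A| ≤ |A|² - |A| + 1, i.e. 13 ≤ |A - A| ≤ 43.
Note: 0 ∈ A - A always (from a - a). The set is symmetric: if d ∈ A - A then -d ∈ A - A.
Enumerate nonzero differences d = a - a' with a > a' (then include -d):
Positive differences: {1, 2, 3, 4, 5, 6, 7, 8, 9, 10, 11, 12, 15, 16}
Full difference set: {0} ∪ (positive diffs) ∪ (negative diffs).
|A - A| = 1 + 2·14 = 29 (matches direct enumeration: 29).

|A - A| = 29


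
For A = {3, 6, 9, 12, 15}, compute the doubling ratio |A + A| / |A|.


|A| = 5.
Compute A + A by enumerating all 25 pairs.
A + A = {6, 9, 12, 15, 18, 21, 24, 27, 30}, so |A + A| = 9.
K = |A + A| / |A| = 9/5 (already in lowest terms) ≈ 1.8000.
Reference: AP of size 5 gives K = 9/5 ≈ 1.8000; a fully generic set of size 5 gives K ≈ 3.0000.

|A| = 5, |A + A| = 9, K = 9/5.


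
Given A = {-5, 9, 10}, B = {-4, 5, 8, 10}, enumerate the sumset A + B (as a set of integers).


A + B = {a + b : a ∈ A, b ∈ B}.
Enumerate all |A|·|B| = 3·4 = 12 pairs (a, b) and collect distinct sums.
a = -5: -5+-4=-9, -5+5=0, -5+8=3, -5+10=5
a = 9: 9+-4=5, 9+5=14, 9+8=17, 9+10=19
a = 10: 10+-4=6, 10+5=15, 10+8=18, 10+10=20
Collecting distinct sums: A + B = {-9, 0, 3, 5, 6, 14, 15, 17, 18, 19, 20}
|A + B| = 11

A + B = {-9, 0, 3, 5, 6, 14, 15, 17, 18, 19, 20}


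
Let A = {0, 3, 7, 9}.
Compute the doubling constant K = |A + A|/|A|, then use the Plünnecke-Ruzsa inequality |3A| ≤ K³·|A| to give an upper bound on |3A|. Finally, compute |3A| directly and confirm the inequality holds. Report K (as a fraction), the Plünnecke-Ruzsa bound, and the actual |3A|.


|A| = 4.
Step 1: Compute A + A by enumerating all 16 pairs.
A + A = {0, 3, 6, 7, 9, 10, 12, 14, 16, 18}, so |A + A| = 10.
Step 2: Doubling constant K = |A + A|/|A| = 10/4 = 10/4 ≈ 2.5000.
Step 3: Plünnecke-Ruzsa gives |3A| ≤ K³·|A| = (2.5000)³ · 4 ≈ 62.5000.
Step 4: Compute 3A = A + A + A directly by enumerating all triples (a,b,c) ∈ A³; |3A| = 18.
Step 5: Check 18 ≤ 62.5000? Yes ✓.

K = 10/4, Plünnecke-Ruzsa bound K³|A| ≈ 62.5000, |3A| = 18, inequality holds.


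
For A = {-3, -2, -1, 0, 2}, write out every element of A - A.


A - A = {a - a' : a, a' ∈ A}.
Compute a - a' for each ordered pair (a, a'):
a = -3: -3--3=0, -3--2=-1, -3--1=-2, -3-0=-3, -3-2=-5
a = -2: -2--3=1, -2--2=0, -2--1=-1, -2-0=-2, -2-2=-4
a = -1: -1--3=2, -1--2=1, -1--1=0, -1-0=-1, -1-2=-3
a = 0: 0--3=3, 0--2=2, 0--1=1, 0-0=0, 0-2=-2
a = 2: 2--3=5, 2--2=4, 2--1=3, 2-0=2, 2-2=0
Collecting distinct values (and noting 0 appears from a-a):
A - A = {-5, -4, -3, -2, -1, 0, 1, 2, 3, 4, 5}
|A - A| = 11

A - A = {-5, -4, -3, -2, -1, 0, 1, 2, 3, 4, 5}


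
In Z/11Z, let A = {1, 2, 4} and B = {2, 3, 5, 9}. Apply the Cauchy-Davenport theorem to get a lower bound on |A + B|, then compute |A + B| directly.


Cauchy-Davenport: |A + B| ≥ min(p, |A| + |B| - 1) for A, B nonempty in Z/pZ.
|A| = 3, |B| = 4, p = 11.
CD lower bound = min(11, 3 + 4 - 1) = min(11, 6) = 6.
Compute A + B mod 11 directly:
a = 1: 1+2=3, 1+3=4, 1+5=6, 1+9=10
a = 2: 2+2=4, 2+3=5, 2+5=7, 2+9=0
a = 4: 4+2=6, 4+3=7, 4+5=9, 4+9=2
A + B = {0, 2, 3, 4, 5, 6, 7, 9, 10}, so |A + B| = 9.
Verify: 9 ≥ 6? Yes ✓.

CD lower bound = 6, actual |A + B| = 9.


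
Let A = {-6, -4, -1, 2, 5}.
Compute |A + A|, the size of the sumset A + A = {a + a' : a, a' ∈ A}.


A + A = {a + a' : a, a' ∈ A}; |A| = 5.
General bounds: 2|A| - 1 ≤ |A + A| ≤ |A|(|A|+1)/2, i.e. 9 ≤ |A + A| ≤ 15.
Lower bound 2|A|-1 is attained iff A is an arithmetic progression.
Enumerate sums a + a' for a ≤ a' (symmetric, so this suffices):
a = -6: -6+-6=-12, -6+-4=-10, -6+-1=-7, -6+2=-4, -6+5=-1
a = -4: -4+-4=-8, -4+-1=-5, -4+2=-2, -4+5=1
a = -1: -1+-1=-2, -1+2=1, -1+5=4
a = 2: 2+2=4, 2+5=7
a = 5: 5+5=10
Distinct sums: {-12, -10, -8, -7, -5, -4, -2, -1, 1, 4, 7, 10}
|A + A| = 12

|A + A| = 12


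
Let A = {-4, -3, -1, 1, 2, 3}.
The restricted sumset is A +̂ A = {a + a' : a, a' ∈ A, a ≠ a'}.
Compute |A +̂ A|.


Restricted sumset: A +̂ A = {a + a' : a ∈ A, a' ∈ A, a ≠ a'}.
Equivalently, take A + A and drop any sum 2a that is achievable ONLY as a + a for a ∈ A (i.e. sums representable only with equal summands).
Enumerate pairs (a, a') with a < a' (symmetric, so each unordered pair gives one sum; this covers all a ≠ a'):
  -4 + -3 = -7
  -4 + -1 = -5
  -4 + 1 = -3
  -4 + 2 = -2
  -4 + 3 = -1
  -3 + -1 = -4
  -3 + 1 = -2
  -3 + 2 = -1
  -3 + 3 = 0
  -1 + 1 = 0
  -1 + 2 = 1
  -1 + 3 = 2
  1 + 2 = 3
  1 + 3 = 4
  2 + 3 = 5
Collected distinct sums: {-7, -5, -4, -3, -2, -1, 0, 1, 2, 3, 4, 5}
|A +̂ A| = 12
(Reference bound: |A +̂ A| ≥ 2|A| - 3 for |A| ≥ 2, with |A| = 6 giving ≥ 9.)

|A +̂ A| = 12


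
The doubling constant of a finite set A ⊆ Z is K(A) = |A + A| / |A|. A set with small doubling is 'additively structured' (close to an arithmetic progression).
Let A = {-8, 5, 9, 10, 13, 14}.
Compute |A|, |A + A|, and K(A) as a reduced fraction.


|A| = 6.
Compute A + A by enumerating all 36 pairs.
A + A = {-16, -3, 1, 2, 5, 6, 10, 14, 15, 18, 19, 20, 22, 23, 24, 26, 27, 28}, so |A + A| = 18.
K = |A + A| / |A| = 18/6 = 3/1 ≈ 3.0000.
Reference: AP of size 6 gives K = 11/6 ≈ 1.8333; a fully generic set of size 6 gives K ≈ 3.5000.

|A| = 6, |A + A| = 18, K = 18/6 = 3/1.


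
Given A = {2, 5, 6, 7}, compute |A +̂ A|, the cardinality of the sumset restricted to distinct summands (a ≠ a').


Restricted sumset: A +̂ A = {a + a' : a ∈ A, a' ∈ A, a ≠ a'}.
Equivalently, take A + A and drop any sum 2a that is achievable ONLY as a + a for a ∈ A (i.e. sums representable only with equal summands).
Enumerate pairs (a, a') with a < a' (symmetric, so each unordered pair gives one sum; this covers all a ≠ a'):
  2 + 5 = 7
  2 + 6 = 8
  2 + 7 = 9
  5 + 6 = 11
  5 + 7 = 12
  6 + 7 = 13
Collected distinct sums: {7, 8, 9, 11, 12, 13}
|A +̂ A| = 6
(Reference bound: |A +̂ A| ≥ 2|A| - 3 for |A| ≥ 2, with |A| = 4 giving ≥ 5.)

|A +̂ A| = 6


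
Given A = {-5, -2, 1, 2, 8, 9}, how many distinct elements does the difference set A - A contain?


A - A = {a - a' : a, a' ∈ A}; |A| = 6.
Bounds: 2|A|-1 ≤ |A - A| ≤ |A|² - |A| + 1, i.e. 11 ≤ |A - A| ≤ 31.
Note: 0 ∈ A - A always (from a - a). The set is symmetric: if d ∈ A - A then -d ∈ A - A.
Enumerate nonzero differences d = a - a' with a > a' (then include -d):
Positive differences: {1, 3, 4, 6, 7, 8, 10, 11, 13, 14}
Full difference set: {0} ∪ (positive diffs) ∪ (negative diffs).
|A - A| = 1 + 2·10 = 21 (matches direct enumeration: 21).

|A - A| = 21


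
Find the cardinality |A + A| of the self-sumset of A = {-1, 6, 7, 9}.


A + A = {a + a' : a, a' ∈ A}; |A| = 4.
General bounds: 2|A| - 1 ≤ |A + A| ≤ |A|(|A|+1)/2, i.e. 7 ≤ |A + A| ≤ 10.
Lower bound 2|A|-1 is attained iff A is an arithmetic progression.
Enumerate sums a + a' for a ≤ a' (symmetric, so this suffices):
a = -1: -1+-1=-2, -1+6=5, -1+7=6, -1+9=8
a = 6: 6+6=12, 6+7=13, 6+9=15
a = 7: 7+7=14, 7+9=16
a = 9: 9+9=18
Distinct sums: {-2, 5, 6, 8, 12, 13, 14, 15, 16, 18}
|A + A| = 10

|A + A| = 10


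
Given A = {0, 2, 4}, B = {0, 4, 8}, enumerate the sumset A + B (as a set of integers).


A + B = {a + b : a ∈ A, b ∈ B}.
Enumerate all |A|·|B| = 3·3 = 9 pairs (a, b) and collect distinct sums.
a = 0: 0+0=0, 0+4=4, 0+8=8
a = 2: 2+0=2, 2+4=6, 2+8=10
a = 4: 4+0=4, 4+4=8, 4+8=12
Collecting distinct sums: A + B = {0, 2, 4, 6, 8, 10, 12}
|A + B| = 7

A + B = {0, 2, 4, 6, 8, 10, 12}


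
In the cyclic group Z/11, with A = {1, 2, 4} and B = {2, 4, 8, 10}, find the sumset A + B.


Work in Z/11Z: reduce every sum a + b modulo 11.
Enumerate all 12 pairs:
a = 1: 1+2=3, 1+4=5, 1+8=9, 1+10=0
a = 2: 2+2=4, 2+4=6, 2+8=10, 2+10=1
a = 4: 4+2=6, 4+4=8, 4+8=1, 4+10=3
Distinct residues collected: {0, 1, 3, 4, 5, 6, 8, 9, 10}
|A + B| = 9 (out of 11 total residues).

A + B = {0, 1, 3, 4, 5, 6, 8, 9, 10}


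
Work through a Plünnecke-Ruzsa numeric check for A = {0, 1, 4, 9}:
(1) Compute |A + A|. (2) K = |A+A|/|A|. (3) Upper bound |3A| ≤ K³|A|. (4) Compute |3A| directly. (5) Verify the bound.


|A| = 4.
Step 1: Compute A + A by enumerating all 16 pairs.
A + A = {0, 1, 2, 4, 5, 8, 9, 10, 13, 18}, so |A + A| = 10.
Step 2: Doubling constant K = |A + A|/|A| = 10/4 = 10/4 ≈ 2.5000.
Step 3: Plünnecke-Ruzsa gives |3A| ≤ K³·|A| = (2.5000)³ · 4 ≈ 62.5000.
Step 4: Compute 3A = A + A + A directly by enumerating all triples (a,b,c) ∈ A³; |3A| = 19.
Step 5: Check 19 ≤ 62.5000? Yes ✓.

K = 10/4, Plünnecke-Ruzsa bound K³|A| ≈ 62.5000, |3A| = 19, inequality holds.


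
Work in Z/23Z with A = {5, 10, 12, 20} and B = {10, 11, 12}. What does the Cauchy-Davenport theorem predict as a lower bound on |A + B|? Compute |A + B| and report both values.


Cauchy-Davenport: |A + B| ≥ min(p, |A| + |B| - 1) for A, B nonempty in Z/pZ.
|A| = 4, |B| = 3, p = 23.
CD lower bound = min(23, 4 + 3 - 1) = min(23, 6) = 6.
Compute A + B mod 23 directly:
a = 5: 5+10=15, 5+11=16, 5+12=17
a = 10: 10+10=20, 10+11=21, 10+12=22
a = 12: 12+10=22, 12+11=0, 12+12=1
a = 20: 20+10=7, 20+11=8, 20+12=9
A + B = {0, 1, 7, 8, 9, 15, 16, 17, 20, 21, 22}, so |A + B| = 11.
Verify: 11 ≥ 6? Yes ✓.

CD lower bound = 6, actual |A + B| = 11.


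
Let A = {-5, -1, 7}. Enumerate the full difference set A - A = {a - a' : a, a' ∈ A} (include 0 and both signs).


A - A = {a - a' : a, a' ∈ A}.
Compute a - a' for each ordered pair (a, a'):
a = -5: -5--5=0, -5--1=-4, -5-7=-12
a = -1: -1--5=4, -1--1=0, -1-7=-8
a = 7: 7--5=12, 7--1=8, 7-7=0
Collecting distinct values (and noting 0 appears from a-a):
A - A = {-12, -8, -4, 0, 4, 8, 12}
|A - A| = 7

A - A = {-12, -8, -4, 0, 4, 8, 12}


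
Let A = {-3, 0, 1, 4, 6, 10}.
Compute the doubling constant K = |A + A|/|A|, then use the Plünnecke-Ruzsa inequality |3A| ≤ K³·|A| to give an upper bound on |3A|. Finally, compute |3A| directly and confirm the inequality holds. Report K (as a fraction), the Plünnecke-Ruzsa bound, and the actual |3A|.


|A| = 6.
Step 1: Compute A + A by enumerating all 36 pairs.
A + A = {-6, -3, -2, 0, 1, 2, 3, 4, 5, 6, 7, 8, 10, 11, 12, 14, 16, 20}, so |A + A| = 18.
Step 2: Doubling constant K = |A + A|/|A| = 18/6 = 18/6 ≈ 3.0000.
Step 3: Plünnecke-Ruzsa gives |3A| ≤ K³·|A| = (3.0000)³ · 6 ≈ 162.0000.
Step 4: Compute 3A = A + A + A directly by enumerating all triples (a,b,c) ∈ A³; |3A| = 31.
Step 5: Check 31 ≤ 162.0000? Yes ✓.

K = 18/6, Plünnecke-Ruzsa bound K³|A| ≈ 162.0000, |3A| = 31, inequality holds.


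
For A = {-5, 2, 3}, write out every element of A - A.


A - A = {a - a' : a, a' ∈ A}.
Compute a - a' for each ordered pair (a, a'):
a = -5: -5--5=0, -5-2=-7, -5-3=-8
a = 2: 2--5=7, 2-2=0, 2-3=-1
a = 3: 3--5=8, 3-2=1, 3-3=0
Collecting distinct values (and noting 0 appears from a-a):
A - A = {-8, -7, -1, 0, 1, 7, 8}
|A - A| = 7

A - A = {-8, -7, -1, 0, 1, 7, 8}


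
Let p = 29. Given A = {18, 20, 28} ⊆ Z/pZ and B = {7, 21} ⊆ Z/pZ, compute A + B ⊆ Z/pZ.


Work in Z/29Z: reduce every sum a + b modulo 29.
Enumerate all 6 pairs:
a = 18: 18+7=25, 18+21=10
a = 20: 20+7=27, 20+21=12
a = 28: 28+7=6, 28+21=20
Distinct residues collected: {6, 10, 12, 20, 25, 27}
|A + B| = 6 (out of 29 total residues).

A + B = {6, 10, 12, 20, 25, 27}


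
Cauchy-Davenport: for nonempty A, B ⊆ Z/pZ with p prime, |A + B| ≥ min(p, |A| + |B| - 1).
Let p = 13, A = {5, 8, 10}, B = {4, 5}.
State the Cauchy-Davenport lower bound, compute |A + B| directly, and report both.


Cauchy-Davenport: |A + B| ≥ min(p, |A| + |B| - 1) for A, B nonempty in Z/pZ.
|A| = 3, |B| = 2, p = 13.
CD lower bound = min(13, 3 + 2 - 1) = min(13, 4) = 4.
Compute A + B mod 13 directly:
a = 5: 5+4=9, 5+5=10
a = 8: 8+4=12, 8+5=0
a = 10: 10+4=1, 10+5=2
A + B = {0, 1, 2, 9, 10, 12}, so |A + B| = 6.
Verify: 6 ≥ 4? Yes ✓.

CD lower bound = 4, actual |A + B| = 6.


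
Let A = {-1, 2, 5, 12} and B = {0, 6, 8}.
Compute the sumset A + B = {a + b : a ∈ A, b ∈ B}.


A + B = {a + b : a ∈ A, b ∈ B}.
Enumerate all |A|·|B| = 4·3 = 12 pairs (a, b) and collect distinct sums.
a = -1: -1+0=-1, -1+6=5, -1+8=7
a = 2: 2+0=2, 2+6=8, 2+8=10
a = 5: 5+0=5, 5+6=11, 5+8=13
a = 12: 12+0=12, 12+6=18, 12+8=20
Collecting distinct sums: A + B = {-1, 2, 5, 7, 8, 10, 11, 12, 13, 18, 20}
|A + B| = 11

A + B = {-1, 2, 5, 7, 8, 10, 11, 12, 13, 18, 20}


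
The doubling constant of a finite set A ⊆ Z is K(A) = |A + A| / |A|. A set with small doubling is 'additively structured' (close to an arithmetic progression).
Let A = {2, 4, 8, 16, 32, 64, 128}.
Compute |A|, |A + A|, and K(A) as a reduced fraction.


|A| = 7.
Compute A + A by enumerating all 49 pairs.
A + A = {4, 6, 8, 10, 12, 16, 18, 20, 24, 32, 34, 36, 40, 48, 64, 66, 68, 72, 80, 96, 128, 130, 132, 136, 144, 160, 192, 256}, so |A + A| = 28.
K = |A + A| / |A| = 28/7 = 4/1 ≈ 4.0000.
Reference: AP of size 7 gives K = 13/7 ≈ 1.8571; a fully generic set of size 7 gives K ≈ 4.0000.

|A| = 7, |A + A| = 28, K = 28/7 = 4/1.


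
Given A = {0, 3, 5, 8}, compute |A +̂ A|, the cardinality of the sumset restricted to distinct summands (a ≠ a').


Restricted sumset: A +̂ A = {a + a' : a ∈ A, a' ∈ A, a ≠ a'}.
Equivalently, take A + A and drop any sum 2a that is achievable ONLY as a + a for a ∈ A (i.e. sums representable only with equal summands).
Enumerate pairs (a, a') with a < a' (symmetric, so each unordered pair gives one sum; this covers all a ≠ a'):
  0 + 3 = 3
  0 + 5 = 5
  0 + 8 = 8
  3 + 5 = 8
  3 + 8 = 11
  5 + 8 = 13
Collected distinct sums: {3, 5, 8, 11, 13}
|A +̂ A| = 5
(Reference bound: |A +̂ A| ≥ 2|A| - 3 for |A| ≥ 2, with |A| = 4 giving ≥ 5.)

|A +̂ A| = 5


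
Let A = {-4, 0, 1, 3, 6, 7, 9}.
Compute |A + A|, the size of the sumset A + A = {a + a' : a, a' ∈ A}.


A + A = {a + a' : a, a' ∈ A}; |A| = 7.
General bounds: 2|A| - 1 ≤ |A + A| ≤ |A|(|A|+1)/2, i.e. 13 ≤ |A + A| ≤ 28.
Lower bound 2|A|-1 is attained iff A is an arithmetic progression.
Enumerate sums a + a' for a ≤ a' (symmetric, so this suffices):
a = -4: -4+-4=-8, -4+0=-4, -4+1=-3, -4+3=-1, -4+6=2, -4+7=3, -4+9=5
a = 0: 0+0=0, 0+1=1, 0+3=3, 0+6=6, 0+7=7, 0+9=9
a = 1: 1+1=2, 1+3=4, 1+6=7, 1+7=8, 1+9=10
a = 3: 3+3=6, 3+6=9, 3+7=10, 3+9=12
a = 6: 6+6=12, 6+7=13, 6+9=15
a = 7: 7+7=14, 7+9=16
a = 9: 9+9=18
Distinct sums: {-8, -4, -3, -1, 0, 1, 2, 3, 4, 5, 6, 7, 8, 9, 10, 12, 13, 14, 15, 16, 18}
|A + A| = 21

|A + A| = 21


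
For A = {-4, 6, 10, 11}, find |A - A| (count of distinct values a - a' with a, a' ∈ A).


A - A = {a - a' : a, a' ∈ A}; |A| = 4.
Bounds: 2|A|-1 ≤ |A - A| ≤ |A|² - |A| + 1, i.e. 7 ≤ |A - A| ≤ 13.
Note: 0 ∈ A - A always (from a - a). The set is symmetric: if d ∈ A - A then -d ∈ A - A.
Enumerate nonzero differences d = a - a' with a > a' (then include -d):
Positive differences: {1, 4, 5, 10, 14, 15}
Full difference set: {0} ∪ (positive diffs) ∪ (negative diffs).
|A - A| = 1 + 2·6 = 13 (matches direct enumeration: 13).

|A - A| = 13


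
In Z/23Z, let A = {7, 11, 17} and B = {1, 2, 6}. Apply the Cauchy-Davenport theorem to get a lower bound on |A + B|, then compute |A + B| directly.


Cauchy-Davenport: |A + B| ≥ min(p, |A| + |B| - 1) for A, B nonempty in Z/pZ.
|A| = 3, |B| = 3, p = 23.
CD lower bound = min(23, 3 + 3 - 1) = min(23, 5) = 5.
Compute A + B mod 23 directly:
a = 7: 7+1=8, 7+2=9, 7+6=13
a = 11: 11+1=12, 11+2=13, 11+6=17
a = 17: 17+1=18, 17+2=19, 17+6=0
A + B = {0, 8, 9, 12, 13, 17, 18, 19}, so |A + B| = 8.
Verify: 8 ≥ 5? Yes ✓.

CD lower bound = 5, actual |A + B| = 8.


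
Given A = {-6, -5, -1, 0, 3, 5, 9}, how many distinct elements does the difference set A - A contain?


A - A = {a - a' : a, a' ∈ A}; |A| = 7.
Bounds: 2|A|-1 ≤ |A - A| ≤ |A|² - |A| + 1, i.e. 13 ≤ |A - A| ≤ 43.
Note: 0 ∈ A - A always (from a - a). The set is symmetric: if d ∈ A - A then -d ∈ A - A.
Enumerate nonzero differences d = a - a' with a > a' (then include -d):
Positive differences: {1, 2, 3, 4, 5, 6, 8, 9, 10, 11, 14, 15}
Full difference set: {0} ∪ (positive diffs) ∪ (negative diffs).
|A - A| = 1 + 2·12 = 25 (matches direct enumeration: 25).

|A - A| = 25


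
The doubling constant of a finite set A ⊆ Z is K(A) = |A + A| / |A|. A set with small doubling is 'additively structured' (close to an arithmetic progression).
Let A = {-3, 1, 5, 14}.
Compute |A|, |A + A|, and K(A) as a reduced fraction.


|A| = 4.
Compute A + A by enumerating all 16 pairs.
A + A = {-6, -2, 2, 6, 10, 11, 15, 19, 28}, so |A + A| = 9.
K = |A + A| / |A| = 9/4 (already in lowest terms) ≈ 2.2500.
Reference: AP of size 4 gives K = 7/4 ≈ 1.7500; a fully generic set of size 4 gives K ≈ 2.5000.

|A| = 4, |A + A| = 9, K = 9/4.


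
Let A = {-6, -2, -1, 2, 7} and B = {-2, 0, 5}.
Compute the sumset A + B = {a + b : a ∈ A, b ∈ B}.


A + B = {a + b : a ∈ A, b ∈ B}.
Enumerate all |A|·|B| = 5·3 = 15 pairs (a, b) and collect distinct sums.
a = -6: -6+-2=-8, -6+0=-6, -6+5=-1
a = -2: -2+-2=-4, -2+0=-2, -2+5=3
a = -1: -1+-2=-3, -1+0=-1, -1+5=4
a = 2: 2+-2=0, 2+0=2, 2+5=7
a = 7: 7+-2=5, 7+0=7, 7+5=12
Collecting distinct sums: A + B = {-8, -6, -4, -3, -2, -1, 0, 2, 3, 4, 5, 7, 12}
|A + B| = 13

A + B = {-8, -6, -4, -3, -2, -1, 0, 2, 3, 4, 5, 7, 12}


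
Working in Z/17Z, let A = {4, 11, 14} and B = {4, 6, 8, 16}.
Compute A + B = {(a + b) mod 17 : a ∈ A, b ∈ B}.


Work in Z/17Z: reduce every sum a + b modulo 17.
Enumerate all 12 pairs:
a = 4: 4+4=8, 4+6=10, 4+8=12, 4+16=3
a = 11: 11+4=15, 11+6=0, 11+8=2, 11+16=10
a = 14: 14+4=1, 14+6=3, 14+8=5, 14+16=13
Distinct residues collected: {0, 1, 2, 3, 5, 8, 10, 12, 13, 15}
|A + B| = 10 (out of 17 total residues).

A + B = {0, 1, 2, 3, 5, 8, 10, 12, 13, 15}


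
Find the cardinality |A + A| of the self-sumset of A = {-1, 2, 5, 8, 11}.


A + A = {a + a' : a, a' ∈ A}; |A| = 5.
General bounds: 2|A| - 1 ≤ |A + A| ≤ |A|(|A|+1)/2, i.e. 9 ≤ |A + A| ≤ 15.
Lower bound 2|A|-1 is attained iff A is an arithmetic progression.
Enumerate sums a + a' for a ≤ a' (symmetric, so this suffices):
a = -1: -1+-1=-2, -1+2=1, -1+5=4, -1+8=7, -1+11=10
a = 2: 2+2=4, 2+5=7, 2+8=10, 2+11=13
a = 5: 5+5=10, 5+8=13, 5+11=16
a = 8: 8+8=16, 8+11=19
a = 11: 11+11=22
Distinct sums: {-2, 1, 4, 7, 10, 13, 16, 19, 22}
|A + A| = 9

|A + A| = 9


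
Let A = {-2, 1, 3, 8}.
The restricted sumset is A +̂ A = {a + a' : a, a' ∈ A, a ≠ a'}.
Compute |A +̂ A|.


Restricted sumset: A +̂ A = {a + a' : a ∈ A, a' ∈ A, a ≠ a'}.
Equivalently, take A + A and drop any sum 2a that is achievable ONLY as a + a for a ∈ A (i.e. sums representable only with equal summands).
Enumerate pairs (a, a') with a < a' (symmetric, so each unordered pair gives one sum; this covers all a ≠ a'):
  -2 + 1 = -1
  -2 + 3 = 1
  -2 + 8 = 6
  1 + 3 = 4
  1 + 8 = 9
  3 + 8 = 11
Collected distinct sums: {-1, 1, 4, 6, 9, 11}
|A +̂ A| = 6
(Reference bound: |A +̂ A| ≥ 2|A| - 3 for |A| ≥ 2, with |A| = 4 giving ≥ 5.)

|A +̂ A| = 6


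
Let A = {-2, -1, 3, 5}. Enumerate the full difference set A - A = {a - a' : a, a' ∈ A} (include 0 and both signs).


A - A = {a - a' : a, a' ∈ A}.
Compute a - a' for each ordered pair (a, a'):
a = -2: -2--2=0, -2--1=-1, -2-3=-5, -2-5=-7
a = -1: -1--2=1, -1--1=0, -1-3=-4, -1-5=-6
a = 3: 3--2=5, 3--1=4, 3-3=0, 3-5=-2
a = 5: 5--2=7, 5--1=6, 5-3=2, 5-5=0
Collecting distinct values (and noting 0 appears from a-a):
A - A = {-7, -6, -5, -4, -2, -1, 0, 1, 2, 4, 5, 6, 7}
|A - A| = 13

A - A = {-7, -6, -5, -4, -2, -1, 0, 1, 2, 4, 5, 6, 7}


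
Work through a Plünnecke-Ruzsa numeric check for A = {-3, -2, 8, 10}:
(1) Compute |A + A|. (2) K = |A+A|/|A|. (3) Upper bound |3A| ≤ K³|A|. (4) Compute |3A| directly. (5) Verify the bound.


|A| = 4.
Step 1: Compute A + A by enumerating all 16 pairs.
A + A = {-6, -5, -4, 5, 6, 7, 8, 16, 18, 20}, so |A + A| = 10.
Step 2: Doubling constant K = |A + A|/|A| = 10/4 = 10/4 ≈ 2.5000.
Step 3: Plünnecke-Ruzsa gives |3A| ≤ K³·|A| = (2.5000)³ · 4 ≈ 62.5000.
Step 4: Compute 3A = A + A + A directly by enumerating all triples (a,b,c) ∈ A³; |3A| = 19.
Step 5: Check 19 ≤ 62.5000? Yes ✓.

K = 10/4, Plünnecke-Ruzsa bound K³|A| ≈ 62.5000, |3A| = 19, inequality holds.
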